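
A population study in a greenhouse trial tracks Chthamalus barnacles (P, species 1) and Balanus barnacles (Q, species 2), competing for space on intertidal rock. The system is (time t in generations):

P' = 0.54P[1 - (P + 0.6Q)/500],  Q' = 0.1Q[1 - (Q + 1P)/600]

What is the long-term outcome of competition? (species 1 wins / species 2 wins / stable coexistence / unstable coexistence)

Compare the nullcline intercepts: K1/α12 = 500/0.6 = 833 > K2 = 600; K2/α21 = 600/1 = 600 > K1 = 500.
Since both inequalities hold, each species can invade when rare, so the interior equilibrium is stable.

stable coexistence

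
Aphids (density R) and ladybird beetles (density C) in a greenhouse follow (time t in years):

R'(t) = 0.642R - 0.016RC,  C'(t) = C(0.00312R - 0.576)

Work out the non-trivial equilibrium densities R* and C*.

Set dC/dt = 0 with C > 0: 0.00312R - 0.576 = 0, so R* = 0.576/0.00312 = 185.
Set dR/dt = 0 with R > 0: 0.642 - 0.016C = 0, so C* = 0.642/0.016 = 40.1.

R* ≈ 185, C* ≈ 40.1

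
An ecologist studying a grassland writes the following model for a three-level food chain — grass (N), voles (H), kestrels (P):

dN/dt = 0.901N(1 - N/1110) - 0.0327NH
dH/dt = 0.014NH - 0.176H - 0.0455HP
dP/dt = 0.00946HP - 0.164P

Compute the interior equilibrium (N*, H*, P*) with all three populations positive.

N* ≈ 412, H* ≈ 17.3, P* ≈ 123

From dP/dt = 0: 0.00946H* = 0.164, so H* = 17.3.
From dN/dt = 0: 0.901(1 - N*/1110) = 0.0327·17.3, giving N* = 1110·(1 - 0.629) = 412.
From dH/dt = 0: 0.014·412 - 0.176 = 0.0455P*, so P* = 5.59/0.0455 = 123.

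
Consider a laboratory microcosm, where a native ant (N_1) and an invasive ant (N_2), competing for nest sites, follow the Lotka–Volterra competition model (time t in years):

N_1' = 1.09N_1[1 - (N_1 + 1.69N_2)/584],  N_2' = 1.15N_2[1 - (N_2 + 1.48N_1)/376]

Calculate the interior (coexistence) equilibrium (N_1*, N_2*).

N_1* ≈ 34.3, N_2* ≈ 325

Setting both brackets to zero gives the nullclines N_1 + 1.69N_2 = 584 and 1.48N_1 + N_2 = 376.
Substituting N_2 = 376 - 1.48N_1 into the first: N_1(1 - 1.69·1.48) = 584 - 1.69·376.
So N_1* = -51.4/-1.5 = 34.3, and then N_2* = 376 - 1.48·34.3 = 325.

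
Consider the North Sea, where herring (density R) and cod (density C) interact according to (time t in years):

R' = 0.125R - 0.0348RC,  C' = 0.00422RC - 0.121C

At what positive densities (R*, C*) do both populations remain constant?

Set dC/dt = 0 with C > 0: 0.00422R - 0.121 = 0, so R* = 0.121/0.00422 = 28.7.
Set dR/dt = 0 with R > 0: 0.125 - 0.0348C = 0, so C* = 0.125/0.0348 = 3.59.

R* ≈ 28.7, C* ≈ 3.59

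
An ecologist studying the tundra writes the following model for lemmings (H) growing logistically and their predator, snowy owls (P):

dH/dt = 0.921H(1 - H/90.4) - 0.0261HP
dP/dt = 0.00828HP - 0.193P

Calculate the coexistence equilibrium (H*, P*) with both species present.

From dP/dt = 0 with P > 0: 0.00828H* = 0.193, so H* = 23.3.
Substitute into dH/dt = 0: 0.921(1 - 23.3/90.4) = 0.0261P*.
The bracket is 0.742, giving P* = 0.684/0.0261 = 26.2.

H* ≈ 23.3, P* ≈ 26.2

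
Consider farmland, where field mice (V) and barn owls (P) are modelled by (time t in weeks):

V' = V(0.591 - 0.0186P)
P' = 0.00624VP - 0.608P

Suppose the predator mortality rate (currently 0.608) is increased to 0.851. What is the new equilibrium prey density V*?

At the interior fixed point, setting dP/dt = 0 with P > 0 fixes V* = (predator death rate)/(VP coefficient) — independent of the other coefficients.
With the change, V* = 0.851/0.00624 = 136; it rises from 97.4.

V* ≈ 136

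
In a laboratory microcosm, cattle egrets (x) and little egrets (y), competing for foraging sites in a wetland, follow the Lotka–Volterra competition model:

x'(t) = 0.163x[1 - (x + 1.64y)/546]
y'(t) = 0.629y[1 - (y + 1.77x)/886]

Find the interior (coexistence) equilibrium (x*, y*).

Setting both brackets to zero gives the nullclines x + 1.64y = 546 and 1.77x + y = 886.
Substituting y = 886 - 1.77x into the first: x(1 - 1.64·1.77) = 546 - 1.64·886.
So x* = -907/-1.9 = 477, and then y* = 886 - 1.77·477 = 42.3.

x* ≈ 477, y* ≈ 42.3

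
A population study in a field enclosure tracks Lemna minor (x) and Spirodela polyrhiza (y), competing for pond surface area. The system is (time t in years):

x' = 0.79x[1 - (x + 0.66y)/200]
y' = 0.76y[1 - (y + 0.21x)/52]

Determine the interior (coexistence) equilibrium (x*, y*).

x* ≈ 192, y* ≈ 11.6

Setting both brackets to zero gives the nullclines x + 0.66y = 200 and 0.21x + y = 52.
Substituting y = 52 - 0.21x into the first: x(1 - 0.66·0.21) = 200 - 0.66·52.
So x* = 166/0.861 = 192, and then y* = 52 - 0.21·192 = 11.6.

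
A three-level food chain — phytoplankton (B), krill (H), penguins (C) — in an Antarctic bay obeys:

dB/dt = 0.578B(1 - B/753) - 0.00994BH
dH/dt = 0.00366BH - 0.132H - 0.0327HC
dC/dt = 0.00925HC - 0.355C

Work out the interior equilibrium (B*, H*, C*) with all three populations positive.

From dC/dt = 0: 0.00925H* = 0.355, so H* = 38.4.
From dB/dt = 0: 0.578(1 - B*/753) = 0.00994·38.4, giving B* = 753·(1 - 0.66) = 256.
From dH/dt = 0: 0.00366·256 - 0.132 = 0.0327C*, so C* = 0.805/0.0327 = 24.6.

B* ≈ 256, H* ≈ 38.4, C* ≈ 24.6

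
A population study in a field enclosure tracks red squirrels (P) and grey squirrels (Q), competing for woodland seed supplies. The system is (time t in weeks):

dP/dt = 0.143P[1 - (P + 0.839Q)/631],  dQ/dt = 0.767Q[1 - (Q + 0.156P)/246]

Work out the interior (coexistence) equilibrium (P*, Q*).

P* ≈ 489, Q* ≈ 170

Setting both brackets to zero gives the nullclines P + 0.839Q = 631 and 0.156P + Q = 246.
Substituting Q = 246 - 0.156P into the first: P(1 - 0.839·0.156) = 631 - 0.839·246.
So P* = 425/0.869 = 489, and then Q* = 246 - 0.156·489 = 170.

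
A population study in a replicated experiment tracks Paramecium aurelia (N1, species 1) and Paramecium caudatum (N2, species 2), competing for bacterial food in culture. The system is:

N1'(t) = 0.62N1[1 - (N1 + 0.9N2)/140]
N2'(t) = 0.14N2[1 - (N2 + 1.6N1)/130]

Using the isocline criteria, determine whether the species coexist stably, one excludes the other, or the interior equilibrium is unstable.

species 1 excludes species 2

Compare the nullcline intercepts: K1/α12 = 140/0.9 = 156 > K2 = 130; K2/α21 = 130/1.6 = 81.2 < K1 = 140.
Since the inequalities point opposite ways, species 1 can invade but species 2 cannot.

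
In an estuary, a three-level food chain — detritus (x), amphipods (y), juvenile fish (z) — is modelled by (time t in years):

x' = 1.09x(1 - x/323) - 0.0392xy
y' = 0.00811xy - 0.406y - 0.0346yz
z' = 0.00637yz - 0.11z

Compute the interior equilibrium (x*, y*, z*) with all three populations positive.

From dz/dt = 0: 0.00637y* = 0.11, so y* = 17.3.
From dx/dt = 0: 1.09(1 - x*/323) = 0.0392·17.3, giving x* = 323·(1 - 0.621) = 122.
From dy/dt = 0: 0.00811·122 - 0.406 = 0.0346z*, so z* = 0.587/0.0346 = 17.

x* ≈ 122, y* ≈ 17.3, z* ≈ 17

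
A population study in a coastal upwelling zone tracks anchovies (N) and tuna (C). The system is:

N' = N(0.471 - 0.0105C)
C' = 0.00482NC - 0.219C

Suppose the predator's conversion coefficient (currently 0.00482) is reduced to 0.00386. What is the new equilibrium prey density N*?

At the interior fixed point, setting dC/dt = 0 with C > 0 fixes N* = (predator death rate)/(NC coefficient) — independent of the other coefficients.
With the change, N* = 0.219/0.00386 = 56.7; it rises from 45.4.

N* ≈ 56.7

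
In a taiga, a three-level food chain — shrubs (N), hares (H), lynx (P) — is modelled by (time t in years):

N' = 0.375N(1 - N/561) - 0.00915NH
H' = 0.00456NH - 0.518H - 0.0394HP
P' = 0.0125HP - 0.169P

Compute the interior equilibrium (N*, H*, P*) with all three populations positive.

From dP/dt = 0: 0.0125H* = 0.169, so H* = 13.5.
From dN/dt = 0: 0.375(1 - N*/561) = 0.00915·13.5, giving N* = 561·(1 - 0.33) = 376.
From dH/dt = 0: 0.00456·376 - 0.518 = 0.0394P*, so P* = 1.2/0.0394 = 30.4.

N* ≈ 376, H* ≈ 13.5, P* ≈ 30.4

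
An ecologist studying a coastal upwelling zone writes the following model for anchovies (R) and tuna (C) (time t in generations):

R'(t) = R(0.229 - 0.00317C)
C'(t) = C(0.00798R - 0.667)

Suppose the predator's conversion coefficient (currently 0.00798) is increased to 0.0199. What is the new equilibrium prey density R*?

At the interior fixed point, setting dC/dt = 0 with C > 0 fixes R* = (predator death rate)/(RC coefficient) — independent of the other coefficients.
With the change, R* = 0.667/0.0199 = 33.5; it falls from 83.6.

R* ≈ 33.5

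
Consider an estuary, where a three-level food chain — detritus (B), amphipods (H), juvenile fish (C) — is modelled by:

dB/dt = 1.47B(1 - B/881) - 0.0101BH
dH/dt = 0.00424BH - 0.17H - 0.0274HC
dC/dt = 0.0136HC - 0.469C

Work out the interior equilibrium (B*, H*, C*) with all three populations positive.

B* ≈ 672, H* ≈ 34.5, C* ≈ 97.8

From dC/dt = 0: 0.0136H* = 0.469, so H* = 34.5.
From dB/dt = 0: 1.47(1 - B*/881) = 0.0101·34.5, giving B* = 881·(1 - 0.237) = 672.
From dH/dt = 0: 0.00424·672 - 0.17 = 0.0274C*, so C* = 2.68/0.0274 = 97.8.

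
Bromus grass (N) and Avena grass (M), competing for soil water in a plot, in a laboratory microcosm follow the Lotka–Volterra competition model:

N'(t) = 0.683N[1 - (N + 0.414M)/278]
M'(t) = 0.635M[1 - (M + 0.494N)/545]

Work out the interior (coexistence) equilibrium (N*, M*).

Setting both brackets to zero gives the nullclines N + 0.414M = 278 and 0.494N + M = 545.
Substituting M = 545 - 0.494N into the first: N(1 - 0.414·0.494) = 278 - 0.414·545.
So N* = 52.4/0.795 = 65.8, and then M* = 545 - 0.494·65.8 = 512.

N* ≈ 65.8, M* ≈ 512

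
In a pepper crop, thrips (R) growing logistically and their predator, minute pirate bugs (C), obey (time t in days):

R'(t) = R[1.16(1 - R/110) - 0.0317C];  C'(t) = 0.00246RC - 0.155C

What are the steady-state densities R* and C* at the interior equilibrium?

From dC/dt = 0 with C > 0: 0.00246R* = 0.155, so R* = 63.
Substitute into dR/dt = 0: 1.16(1 - 63/110) = 0.0317C*.
The bracket is 0.427, giving C* = 0.496/0.0317 = 15.6.

R* ≈ 63, C* ≈ 15.6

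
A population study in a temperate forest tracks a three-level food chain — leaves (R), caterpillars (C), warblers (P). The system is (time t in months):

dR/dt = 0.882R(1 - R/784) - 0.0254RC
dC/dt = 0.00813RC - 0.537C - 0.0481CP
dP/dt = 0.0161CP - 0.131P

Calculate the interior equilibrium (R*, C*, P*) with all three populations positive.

R* ≈ 600, C* ≈ 8.14, P* ≈ 90.3

From dP/dt = 0: 0.0161C* = 0.131, so C* = 8.14.
From dR/dt = 0: 0.882(1 - R*/784) = 0.0254·8.14, giving R* = 784·(1 - 0.234) = 600.
From dC/dt = 0: 0.00813·600 - 0.537 = 0.0481P*, so P* = 4.34/0.0481 = 90.3.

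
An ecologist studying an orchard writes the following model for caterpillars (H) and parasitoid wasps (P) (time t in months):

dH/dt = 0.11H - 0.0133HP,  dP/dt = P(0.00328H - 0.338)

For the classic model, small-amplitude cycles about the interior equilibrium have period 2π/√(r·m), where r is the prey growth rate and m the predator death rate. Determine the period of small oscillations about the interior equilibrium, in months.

Here r = 0.11 and m = 0.338, so r·m = 0.0372.
ω = √0.0372 = 0.193 per month, hence T = 2π/ω ≈ 32.6 months.

T ≈ 32.6 months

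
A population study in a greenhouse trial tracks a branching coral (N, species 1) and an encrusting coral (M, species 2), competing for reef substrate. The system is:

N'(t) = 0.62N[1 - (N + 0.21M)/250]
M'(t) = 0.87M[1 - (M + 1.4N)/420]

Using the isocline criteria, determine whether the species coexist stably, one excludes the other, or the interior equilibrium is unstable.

Compare the nullcline intercepts: K1/α12 = 250/0.21 = 1190 > K2 = 420; K2/α21 = 420/1.4 = 300 > K1 = 250.
Since both inequalities hold, each species can invade when rare, so the interior equilibrium is stable.

stable coexistence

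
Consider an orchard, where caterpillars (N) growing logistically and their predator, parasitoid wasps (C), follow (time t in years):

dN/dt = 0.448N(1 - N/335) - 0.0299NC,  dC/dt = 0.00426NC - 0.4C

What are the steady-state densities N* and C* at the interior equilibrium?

N* ≈ 93.9, C* ≈ 10.8

From dC/dt = 0 with C > 0: 0.00426N* = 0.4, so N* = 93.9.
Substitute into dN/dt = 0: 0.448(1 - 93.9/335) = 0.0299C*.
The bracket is 0.72, giving C* = 0.322/0.0299 = 10.8.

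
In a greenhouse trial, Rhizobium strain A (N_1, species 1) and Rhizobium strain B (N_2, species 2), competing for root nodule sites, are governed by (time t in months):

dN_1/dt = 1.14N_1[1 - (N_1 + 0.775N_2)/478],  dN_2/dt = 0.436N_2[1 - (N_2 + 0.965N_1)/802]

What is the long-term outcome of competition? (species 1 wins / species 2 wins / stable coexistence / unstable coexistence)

Compare the nullcline intercepts: K1/α12 = 478/0.775 = 617 < K2 = 802; K2/α21 = 802/0.965 = 831 > K1 = 478.
Since the inequalities point opposite ways, species 2 can invade but species 1 cannot.

species 2 excludes species 1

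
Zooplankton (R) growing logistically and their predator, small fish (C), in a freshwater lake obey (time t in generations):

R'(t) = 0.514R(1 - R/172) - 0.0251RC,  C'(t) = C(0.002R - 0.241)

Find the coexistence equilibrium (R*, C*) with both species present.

R* ≈ 120, C* ≈ 6.13

From dC/dt = 0 with C > 0: 0.002R* = 0.241, so R* = 120.
Substitute into dR/dt = 0: 0.514(1 - 120/172) = 0.0251C*.
The bracket is 0.299, giving C* = 0.154/0.0251 = 6.13.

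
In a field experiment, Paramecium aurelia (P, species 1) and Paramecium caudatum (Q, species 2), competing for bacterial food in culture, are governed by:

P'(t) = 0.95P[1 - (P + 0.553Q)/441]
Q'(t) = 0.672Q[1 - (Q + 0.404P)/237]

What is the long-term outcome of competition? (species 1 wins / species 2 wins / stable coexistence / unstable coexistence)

stable coexistence

Compare the nullcline intercepts: K1/α12 = 441/0.553 = 797 > K2 = 237; K2/α21 = 237/0.404 = 587 > K1 = 441.
Since both inequalities hold, each species can invade when rare, so the interior equilibrium is stable.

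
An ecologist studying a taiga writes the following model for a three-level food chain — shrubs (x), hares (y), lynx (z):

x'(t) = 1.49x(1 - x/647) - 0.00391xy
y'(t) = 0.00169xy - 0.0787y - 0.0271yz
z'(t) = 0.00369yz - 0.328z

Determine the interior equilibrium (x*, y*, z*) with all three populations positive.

From dz/dt = 0: 0.00369y* = 0.328, so y* = 88.9.
From dx/dt = 0: 1.49(1 - x*/647) = 0.00391·88.9, giving x* = 647·(1 - 0.233) = 496.
From dy/dt = 0: 0.00169·496 - 0.0787 = 0.0271z*, so z* = 0.76/0.0271 = 28.

x* ≈ 496, y* ≈ 88.9, z* ≈ 28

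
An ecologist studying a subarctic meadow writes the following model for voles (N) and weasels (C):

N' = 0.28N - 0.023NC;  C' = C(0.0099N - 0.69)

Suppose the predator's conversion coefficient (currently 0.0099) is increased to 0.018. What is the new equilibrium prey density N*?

N* ≈ 38.3

At the interior fixed point, setting dC/dt = 0 with C > 0 fixes N* = (predator death rate)/(NC coefficient) — independent of the other coefficients.
With the change, N* = 0.69/0.018 = 38.3; it falls from 69.7.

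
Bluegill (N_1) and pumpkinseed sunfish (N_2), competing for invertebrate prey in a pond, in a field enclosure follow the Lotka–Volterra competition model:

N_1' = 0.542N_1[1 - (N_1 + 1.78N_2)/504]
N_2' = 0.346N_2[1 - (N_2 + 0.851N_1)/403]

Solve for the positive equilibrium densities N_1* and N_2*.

Setting both brackets to zero gives the nullclines N_1 + 1.78N_2 = 504 and 0.851N_1 + N_2 = 403.
Substituting N_2 = 403 - 0.851N_1 into the first: N_1(1 - 1.78·0.851) = 504 - 1.78·403.
So N_1* = -213/-0.515 = 414, and then N_2* = 403 - 0.851·414 = 50.3.

N_1* ≈ 414, N_2* ≈ 50.3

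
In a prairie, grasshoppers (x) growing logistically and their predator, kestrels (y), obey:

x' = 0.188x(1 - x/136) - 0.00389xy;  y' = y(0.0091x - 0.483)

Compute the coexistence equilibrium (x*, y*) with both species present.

x* ≈ 53.1, y* ≈ 29.5

From dy/dt = 0 with y > 0: 0.0091x* = 0.483, so x* = 53.1.
Substitute into dx/dt = 0: 0.188(1 - 53.1/136) = 0.00389y*.
The bracket is 0.61, giving y* = 0.115/0.00389 = 29.5.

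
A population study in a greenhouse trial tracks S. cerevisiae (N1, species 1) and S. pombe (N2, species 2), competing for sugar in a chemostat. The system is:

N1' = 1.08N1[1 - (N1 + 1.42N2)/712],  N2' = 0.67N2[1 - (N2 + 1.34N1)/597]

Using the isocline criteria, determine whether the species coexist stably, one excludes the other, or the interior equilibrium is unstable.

unstable coexistence (outcome depends on initial conditions)

Compare the nullcline intercepts: K1/α12 = 712/1.42 = 501 < K2 = 597; K2/α21 = 597/1.34 = 446 < K1 = 712.
Since both are reversed, neither can invade when rare; the interior point is a saddle.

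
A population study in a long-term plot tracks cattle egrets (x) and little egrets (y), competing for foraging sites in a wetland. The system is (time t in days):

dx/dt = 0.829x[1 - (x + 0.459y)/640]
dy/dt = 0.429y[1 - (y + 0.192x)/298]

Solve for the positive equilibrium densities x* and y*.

x* ≈ 552, y* ≈ 192

Setting both brackets to zero gives the nullclines x + 0.459y = 640 and 0.192x + y = 298.
Substituting y = 298 - 0.192x into the first: x(1 - 0.459·0.192) = 640 - 0.459·298.
So x* = 503/0.912 = 552, and then y* = 298 - 0.192·552 = 192.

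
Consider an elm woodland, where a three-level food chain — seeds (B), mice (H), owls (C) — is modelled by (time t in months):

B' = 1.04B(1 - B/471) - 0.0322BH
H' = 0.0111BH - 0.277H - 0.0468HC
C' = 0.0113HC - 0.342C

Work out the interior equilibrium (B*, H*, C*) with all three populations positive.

From dC/dt = 0: 0.0113H* = 0.342, so H* = 30.3.
From dB/dt = 0: 1.04(1 - B*/471) = 0.0322·30.3, giving B* = 471·(1 - 0.937) = 29.6.
From dH/dt = 0: 0.0111·29.6 - 0.277 = 0.0468C*, so C* = 0.052/0.0468 = 1.11.

B* ≈ 29.6, H* ≈ 30.3, C* ≈ 1.11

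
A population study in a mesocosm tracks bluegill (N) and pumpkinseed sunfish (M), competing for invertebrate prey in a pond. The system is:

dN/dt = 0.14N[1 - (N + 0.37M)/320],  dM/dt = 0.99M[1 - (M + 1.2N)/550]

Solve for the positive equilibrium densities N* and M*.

Setting both brackets to zero gives the nullclines N + 0.37M = 320 and 1.2N + M = 550.
Substituting M = 550 - 1.2N into the first: N(1 - 0.37·1.2) = 320 - 0.37·550.
So N* = 116/0.556 = 210, and then M* = 550 - 1.2·210 = 299.

N* ≈ 210, M* ≈ 299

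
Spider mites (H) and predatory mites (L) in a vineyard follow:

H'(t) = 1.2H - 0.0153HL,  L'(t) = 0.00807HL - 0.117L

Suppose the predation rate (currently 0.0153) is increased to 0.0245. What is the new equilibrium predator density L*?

At the interior fixed point, setting dH/dt = 0 with H > 0 fixes L* = (prey growth rate)/(HL coefficient) — independent of the other coefficients.
With the change, L* = 1.2/0.0245 = 49; it falls from 78.4.

L* ≈ 49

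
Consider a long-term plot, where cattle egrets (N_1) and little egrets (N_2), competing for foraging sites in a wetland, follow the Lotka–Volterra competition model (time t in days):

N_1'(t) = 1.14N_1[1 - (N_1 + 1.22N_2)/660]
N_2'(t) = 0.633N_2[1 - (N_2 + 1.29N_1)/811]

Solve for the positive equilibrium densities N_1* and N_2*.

Setting both brackets to zero gives the nullclines N_1 + 1.22N_2 = 660 and 1.29N_1 + N_2 = 811.
Substituting N_2 = 811 - 1.29N_1 into the first: N_1(1 - 1.22·1.29) = 660 - 1.22·811.
So N_1* = -329/-0.574 = 574, and then N_2* = 811 - 1.29·574 = 70.4.

N_1* ≈ 574, N_2* ≈ 70.4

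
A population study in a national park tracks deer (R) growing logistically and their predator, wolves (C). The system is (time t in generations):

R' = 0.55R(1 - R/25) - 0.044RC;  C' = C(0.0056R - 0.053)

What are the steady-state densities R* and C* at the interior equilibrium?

R* ≈ 9.46, C* ≈ 7.77

From dC/dt = 0 with C > 0: 0.0056R* = 0.053, so R* = 9.46.
Substitute into dR/dt = 0: 0.55(1 - 9.46/25) = 0.044C*.
The bracket is 0.621, giving C* = 0.342/0.044 = 7.77.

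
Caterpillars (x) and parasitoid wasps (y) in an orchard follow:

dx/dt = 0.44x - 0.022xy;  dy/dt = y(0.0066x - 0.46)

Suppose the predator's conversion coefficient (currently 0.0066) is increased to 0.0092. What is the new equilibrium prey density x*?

At the interior fixed point, setting dy/dt = 0 with y > 0 fixes x* = (predator death rate)/(xy coefficient) — independent of the other coefficients.
With the change, x* = 0.46/0.0092 = 50; it falls from 69.7.

x* ≈ 50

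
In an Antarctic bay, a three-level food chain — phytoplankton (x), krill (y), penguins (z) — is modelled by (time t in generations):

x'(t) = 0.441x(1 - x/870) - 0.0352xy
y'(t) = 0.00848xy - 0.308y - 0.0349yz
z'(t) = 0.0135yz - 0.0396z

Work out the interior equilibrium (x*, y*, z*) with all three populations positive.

x* ≈ 666, y* ≈ 2.93, z* ≈ 153

From dz/dt = 0: 0.0135y* = 0.0396, so y* = 2.93.
From dx/dt = 0: 0.441(1 - x*/870) = 0.0352·2.93, giving x* = 870·(1 - 0.234) = 666.
From dy/dt = 0: 0.00848·666 - 0.308 = 0.0349z*, so z* = 5.34/0.0349 = 153.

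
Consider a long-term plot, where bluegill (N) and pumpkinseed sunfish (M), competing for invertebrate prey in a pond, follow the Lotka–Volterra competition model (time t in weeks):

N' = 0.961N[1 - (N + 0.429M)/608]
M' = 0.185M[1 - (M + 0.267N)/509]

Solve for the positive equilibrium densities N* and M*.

N* ≈ 440, M* ≈ 392

Setting both brackets to zero gives the nullclines N + 0.429M = 608 and 0.267N + M = 509.
Substituting M = 509 - 0.267N into the first: N(1 - 0.429·0.267) = 608 - 0.429·509.
So N* = 390/0.885 = 440, and then M* = 509 - 0.267·440 = 392.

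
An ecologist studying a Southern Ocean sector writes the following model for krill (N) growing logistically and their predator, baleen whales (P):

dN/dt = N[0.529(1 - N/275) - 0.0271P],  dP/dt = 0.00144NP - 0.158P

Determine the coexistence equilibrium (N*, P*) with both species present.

From dP/dt = 0 with P > 0: 0.00144N* = 0.158, so N* = 110.
Substitute into dN/dt = 0: 0.529(1 - 110/275) = 0.0271P*.
The bracket is 0.601, giving P* = 0.318/0.0271 = 11.7.

N* ≈ 110, P* ≈ 11.7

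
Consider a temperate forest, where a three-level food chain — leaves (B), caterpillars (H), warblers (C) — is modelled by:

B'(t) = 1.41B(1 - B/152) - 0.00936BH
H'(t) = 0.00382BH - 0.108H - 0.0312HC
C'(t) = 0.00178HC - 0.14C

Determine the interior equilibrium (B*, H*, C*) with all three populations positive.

From dC/dt = 0: 0.00178H* = 0.14, so H* = 78.7.
From dB/dt = 0: 1.41(1 - B*/152) = 0.00936·78.7, giving B* = 152·(1 - 0.522) = 72.6.
From dH/dt = 0: 0.00382·72.6 - 0.108 = 0.0312C*, so C* = 0.169/0.0312 = 5.43.

B* ≈ 72.6, H* ≈ 78.7, C* ≈ 5.43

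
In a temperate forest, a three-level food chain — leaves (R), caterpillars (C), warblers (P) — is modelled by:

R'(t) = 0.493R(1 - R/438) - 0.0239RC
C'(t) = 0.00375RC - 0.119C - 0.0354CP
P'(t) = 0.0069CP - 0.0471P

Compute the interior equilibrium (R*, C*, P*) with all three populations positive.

From dP/dt = 0: 0.0069C* = 0.0471, so C* = 6.83.
From dR/dt = 0: 0.493(1 - R*/438) = 0.0239·6.83, giving R* = 438·(1 - 0.331) = 293.
From dC/dt = 0: 0.00375·293 - 0.119 = 0.0354P*, so P* = 0.98/0.0354 = 27.7.

R* ≈ 293, C* ≈ 6.83, P* ≈ 27.7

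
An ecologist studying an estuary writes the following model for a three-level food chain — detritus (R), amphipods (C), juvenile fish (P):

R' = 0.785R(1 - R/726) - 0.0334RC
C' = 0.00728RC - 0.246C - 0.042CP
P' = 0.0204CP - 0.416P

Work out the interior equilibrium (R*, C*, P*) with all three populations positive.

R* ≈ 96.1, C* ≈ 20.4, P* ≈ 10.8

From dP/dt = 0: 0.0204C* = 0.416, so C* = 20.4.
From dR/dt = 0: 0.785(1 - R*/726) = 0.0334·20.4, giving R* = 726·(1 - 0.868) = 96.1.
From dC/dt = 0: 0.00728·96.1 - 0.246 = 0.042P*, so P* = 0.454/0.042 = 10.8.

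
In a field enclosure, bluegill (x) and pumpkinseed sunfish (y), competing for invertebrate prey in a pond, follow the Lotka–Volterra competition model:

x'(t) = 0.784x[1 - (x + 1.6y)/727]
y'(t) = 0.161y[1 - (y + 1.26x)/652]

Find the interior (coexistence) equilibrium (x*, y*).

x* ≈ 311, y* ≈ 260

Setting both brackets to zero gives the nullclines x + 1.6y = 727 and 1.26x + y = 652.
Substituting y = 652 - 1.26x into the first: x(1 - 1.6·1.26) = 727 - 1.6·652.
So x* = -316/-1.02 = 311, and then y* = 652 - 1.26·311 = 260.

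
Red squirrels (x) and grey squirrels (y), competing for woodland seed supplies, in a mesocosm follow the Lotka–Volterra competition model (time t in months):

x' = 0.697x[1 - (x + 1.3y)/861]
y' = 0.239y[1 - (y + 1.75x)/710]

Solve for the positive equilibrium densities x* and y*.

x* ≈ 48.6, y* ≈ 625

Setting both brackets to zero gives the nullclines x + 1.3y = 861 and 1.75x + y = 710.
Substituting y = 710 - 1.75x into the first: x(1 - 1.3·1.75) = 861 - 1.3·710.
So x* = -62/-1.27 = 48.6, and then y* = 710 - 1.75·48.6 = 625.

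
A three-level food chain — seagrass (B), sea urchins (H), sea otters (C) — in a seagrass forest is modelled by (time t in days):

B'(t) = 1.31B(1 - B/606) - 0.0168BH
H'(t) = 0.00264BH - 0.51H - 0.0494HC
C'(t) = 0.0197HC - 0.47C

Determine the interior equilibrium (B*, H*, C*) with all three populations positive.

From dC/dt = 0: 0.0197H* = 0.47, so H* = 23.9.
From dB/dt = 0: 1.31(1 - B*/606) = 0.0168·23.9, giving B* = 606·(1 - 0.306) = 421.
From dH/dt = 0: 0.00264·421 - 0.51 = 0.0494C*, so C* = 0.6/0.0494 = 12.2.

B* ≈ 421, H* ≈ 23.9, C* ≈ 12.2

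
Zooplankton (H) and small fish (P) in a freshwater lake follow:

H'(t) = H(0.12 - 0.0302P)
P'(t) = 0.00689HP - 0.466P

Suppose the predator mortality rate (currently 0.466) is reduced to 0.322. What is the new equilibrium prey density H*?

H* ≈ 46.7

At the interior fixed point, setting dP/dt = 0 with P > 0 fixes H* = (predator death rate)/(HP coefficient) — independent of the other coefficients.
With the change, H* = 0.322/0.00689 = 46.7; it falls from 67.6.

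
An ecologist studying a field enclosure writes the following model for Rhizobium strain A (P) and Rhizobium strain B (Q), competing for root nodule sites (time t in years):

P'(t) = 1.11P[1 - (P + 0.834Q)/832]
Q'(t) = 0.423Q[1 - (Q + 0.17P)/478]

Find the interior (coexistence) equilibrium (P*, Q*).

P* ≈ 505, Q* ≈ 392

Setting both brackets to zero gives the nullclines P + 0.834Q = 832 and 0.17P + Q = 478.
Substituting Q = 478 - 0.17P into the first: P(1 - 0.834·0.17) = 832 - 0.834·478.
So P* = 433/0.858 = 505, and then Q* = 478 - 0.17·505 = 392.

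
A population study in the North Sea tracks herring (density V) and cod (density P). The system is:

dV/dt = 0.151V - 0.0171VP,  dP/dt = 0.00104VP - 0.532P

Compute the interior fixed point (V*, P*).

V* ≈ 512, P* ≈ 8.83

Set dP/dt = 0 with P > 0: 0.00104V - 0.532 = 0, so V* = 0.532/0.00104 = 512.
Set dV/dt = 0 with V > 0: 0.151 - 0.0171P = 0, so P* = 0.151/0.0171 = 8.83.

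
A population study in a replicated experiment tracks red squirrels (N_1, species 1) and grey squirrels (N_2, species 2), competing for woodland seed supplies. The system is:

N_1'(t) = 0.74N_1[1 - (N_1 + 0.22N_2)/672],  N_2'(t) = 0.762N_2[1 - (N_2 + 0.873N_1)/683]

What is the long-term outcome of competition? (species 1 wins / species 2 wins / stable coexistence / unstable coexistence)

stable coexistence

Compare the nullcline intercepts: K1/α12 = 672/0.22 = 3050 > K2 = 683; K2/α21 = 683/0.873 = 782 > K1 = 672.
Since both inequalities hold, each species can invade when rare, so the interior equilibrium is stable.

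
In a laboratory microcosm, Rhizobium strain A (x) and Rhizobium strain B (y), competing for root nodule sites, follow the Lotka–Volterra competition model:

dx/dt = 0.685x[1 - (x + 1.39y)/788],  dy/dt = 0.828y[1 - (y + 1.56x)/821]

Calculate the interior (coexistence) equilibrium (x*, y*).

x* ≈ 302, y* ≈ 349

Setting both brackets to zero gives the nullclines x + 1.39y = 788 and 1.56x + y = 821.
Substituting y = 821 - 1.56x into the first: x(1 - 1.39·1.56) = 788 - 1.39·821.
So x* = -353/-1.17 = 302, and then y* = 821 - 1.56·302 = 349.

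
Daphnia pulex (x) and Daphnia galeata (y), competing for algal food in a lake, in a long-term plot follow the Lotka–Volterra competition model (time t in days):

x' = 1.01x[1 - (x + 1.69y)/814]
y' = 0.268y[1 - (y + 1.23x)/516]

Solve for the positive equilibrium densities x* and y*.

Setting both brackets to zero gives the nullclines x + 1.69y = 814 and 1.23x + y = 516.
Substituting y = 516 - 1.23x into the first: x(1 - 1.69·1.23) = 814 - 1.69·516.
So x* = -58/-1.08 = 53.8, and then y* = 516 - 1.23·53.8 = 450.

x* ≈ 53.8, y* ≈ 450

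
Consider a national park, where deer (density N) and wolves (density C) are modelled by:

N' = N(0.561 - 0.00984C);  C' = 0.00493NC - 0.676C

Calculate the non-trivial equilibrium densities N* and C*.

N* ≈ 137, C* ≈ 57

Set dC/dt = 0 with C > 0: 0.00493N - 0.676 = 0, so N* = 0.676/0.00493 = 137.
Set dN/dt = 0 with N > 0: 0.561 - 0.00984C = 0, so C* = 0.561/0.00984 = 57.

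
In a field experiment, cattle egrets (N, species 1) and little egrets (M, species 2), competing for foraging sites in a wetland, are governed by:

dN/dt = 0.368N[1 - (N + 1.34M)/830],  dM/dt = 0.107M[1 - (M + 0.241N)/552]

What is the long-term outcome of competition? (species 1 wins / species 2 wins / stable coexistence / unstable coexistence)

stable coexistence

Compare the nullcline intercepts: K1/α12 = 830/1.34 = 619 > K2 = 552; K2/α21 = 552/0.241 = 2290 > K1 = 830.
Since both inequalities hold, each species can invade when rare, so the interior equilibrium is stable.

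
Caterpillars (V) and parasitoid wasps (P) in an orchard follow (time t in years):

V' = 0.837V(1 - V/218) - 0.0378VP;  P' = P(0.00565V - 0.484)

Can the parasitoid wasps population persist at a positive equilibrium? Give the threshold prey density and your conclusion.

Threshold V = 85.7; K > 85.7, so yes, the predator persists.

The predator equation gives dP/dt > 0 only when V > 0.484/0.00565 = 85.7.
Without the predator, V → K = 218. Since 218 > 85.7, the predator can invade and persist.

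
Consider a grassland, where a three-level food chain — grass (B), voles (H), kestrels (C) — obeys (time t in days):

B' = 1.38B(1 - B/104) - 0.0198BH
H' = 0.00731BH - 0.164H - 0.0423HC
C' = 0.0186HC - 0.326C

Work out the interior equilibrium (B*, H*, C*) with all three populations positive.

B* ≈ 77.8, H* ≈ 17.5, C* ≈ 9.58

From dC/dt = 0: 0.0186H* = 0.326, so H* = 17.5.
From dB/dt = 0: 1.38(1 - B*/104) = 0.0198·17.5, giving B* = 104·(1 - 0.251) = 77.8.
From dH/dt = 0: 0.00731·77.8 - 0.164 = 0.0423C*, so C* = 0.405/0.0423 = 9.58.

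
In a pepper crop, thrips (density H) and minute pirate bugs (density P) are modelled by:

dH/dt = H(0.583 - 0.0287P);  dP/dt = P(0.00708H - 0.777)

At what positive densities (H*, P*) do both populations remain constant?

Set dP/dt = 0 with P > 0: 0.00708H - 0.777 = 0, so H* = 0.777/0.00708 = 110.
Set dH/dt = 0 with H > 0: 0.583 - 0.0287P = 0, so P* = 0.583/0.0287 = 20.3.

H* ≈ 110, P* ≈ 20.3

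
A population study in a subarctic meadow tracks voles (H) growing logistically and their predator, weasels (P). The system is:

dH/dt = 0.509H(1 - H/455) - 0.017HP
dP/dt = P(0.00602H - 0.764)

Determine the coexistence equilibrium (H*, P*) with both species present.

H* ≈ 127, P* ≈ 21.6

From dP/dt = 0 with P > 0: 0.00602H* = 0.764, so H* = 127.
Substitute into dH/dt = 0: 0.509(1 - 127/455) = 0.017P*.
The bracket is 0.721, giving P* = 0.367/0.017 = 21.6.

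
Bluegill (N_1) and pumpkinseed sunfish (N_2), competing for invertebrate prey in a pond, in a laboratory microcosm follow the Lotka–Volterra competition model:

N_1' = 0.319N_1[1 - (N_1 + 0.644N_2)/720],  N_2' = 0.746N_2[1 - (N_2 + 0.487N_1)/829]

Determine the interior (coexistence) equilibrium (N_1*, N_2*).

N_1* ≈ 271, N_2* ≈ 697

Setting both brackets to zero gives the nullclines N_1 + 0.644N_2 = 720 and 0.487N_1 + N_2 = 829.
Substituting N_2 = 829 - 0.487N_1 into the first: N_1(1 - 0.644·0.487) = 720 - 0.644·829.
So N_1* = 186/0.686 = 271, and then N_2* = 829 - 0.487·271 = 697.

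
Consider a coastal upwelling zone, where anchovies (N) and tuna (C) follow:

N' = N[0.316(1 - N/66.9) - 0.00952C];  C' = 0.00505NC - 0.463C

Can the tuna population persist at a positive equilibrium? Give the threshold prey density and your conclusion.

Threshold N = 91.7; K < 91.7, so no, the predator goes extinct.

The predator equation gives dC/dt > 0 only when N > 0.463/0.00505 = 91.7.
Without the predator, N → K = 66.9. Since 66.9 < 91.7, the predator cannot invade.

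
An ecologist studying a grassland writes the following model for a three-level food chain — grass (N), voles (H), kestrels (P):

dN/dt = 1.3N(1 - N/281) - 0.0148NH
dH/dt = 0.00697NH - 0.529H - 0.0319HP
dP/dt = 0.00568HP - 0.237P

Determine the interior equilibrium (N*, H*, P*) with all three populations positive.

From dP/dt = 0: 0.00568H* = 0.237, so H* = 41.7.
From dN/dt = 0: 1.3(1 - N*/281) = 0.0148·41.7, giving N* = 281·(1 - 0.475) = 148.
From dH/dt = 0: 0.00697·148 - 0.529 = 0.0319P*, so P* = 0.499/0.0319 = 15.6.

N* ≈ 148, H* ≈ 41.7, P* ≈ 15.6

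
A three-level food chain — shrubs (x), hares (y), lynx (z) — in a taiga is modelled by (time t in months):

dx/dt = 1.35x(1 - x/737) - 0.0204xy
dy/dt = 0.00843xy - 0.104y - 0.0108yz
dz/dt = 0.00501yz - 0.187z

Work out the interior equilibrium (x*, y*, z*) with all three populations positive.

From dz/dt = 0: 0.00501y* = 0.187, so y* = 37.3.
From dx/dt = 0: 1.35(1 - x*/737) = 0.0204·37.3, giving x* = 737·(1 - 0.564) = 321.
From dy/dt = 0: 0.00843·321 - 0.104 = 0.0108z*, so z* = 2.6/0.0108 = 241.

x* ≈ 321, y* ≈ 37.3, z* ≈ 241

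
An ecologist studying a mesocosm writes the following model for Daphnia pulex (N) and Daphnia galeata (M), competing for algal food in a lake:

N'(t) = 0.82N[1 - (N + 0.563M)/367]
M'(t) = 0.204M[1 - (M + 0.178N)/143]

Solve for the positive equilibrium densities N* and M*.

Setting both brackets to zero gives the nullclines N + 0.563M = 367 and 0.178N + M = 143.
Substituting M = 143 - 0.178N into the first: N(1 - 0.563·0.178) = 367 - 0.563·143.
So N* = 286/0.9 = 318, and then M* = 143 - 0.178·318 = 86.3.

N* ≈ 318, M* ≈ 86.3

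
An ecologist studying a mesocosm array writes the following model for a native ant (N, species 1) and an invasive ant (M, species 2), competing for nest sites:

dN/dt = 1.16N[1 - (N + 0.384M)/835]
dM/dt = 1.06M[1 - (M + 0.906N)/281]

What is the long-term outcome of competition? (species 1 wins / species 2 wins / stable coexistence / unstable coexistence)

Compare the nullcline intercepts: K1/α12 = 835/0.384 = 2170 > K2 = 281; K2/α21 = 281/0.906 = 310 < K1 = 835.
Since the inequalities point opposite ways, species 1 can invade but species 2 cannot.

species 1 excludes species 2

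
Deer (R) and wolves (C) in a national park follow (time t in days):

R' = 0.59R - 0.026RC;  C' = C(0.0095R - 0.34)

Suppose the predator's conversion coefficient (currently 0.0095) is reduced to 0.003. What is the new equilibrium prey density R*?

R* ≈ 113

At the interior fixed point, setting dC/dt = 0 with C > 0 fixes R* = (predator death rate)/(RC coefficient) — independent of the other coefficients.
With the change, R* = 0.34/0.003 = 113; it rises from 35.8.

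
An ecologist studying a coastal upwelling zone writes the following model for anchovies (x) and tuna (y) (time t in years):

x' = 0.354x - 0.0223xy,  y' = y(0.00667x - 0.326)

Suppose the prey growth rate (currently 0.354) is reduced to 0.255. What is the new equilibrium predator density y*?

y* ≈ 11.4

At the interior fixed point, setting dx/dt = 0 with x > 0 fixes y* = (prey growth rate)/(xy coefficient) — independent of the other coefficients.
With the change, y* = 0.255/0.0223 = 11.4; it falls from 15.9.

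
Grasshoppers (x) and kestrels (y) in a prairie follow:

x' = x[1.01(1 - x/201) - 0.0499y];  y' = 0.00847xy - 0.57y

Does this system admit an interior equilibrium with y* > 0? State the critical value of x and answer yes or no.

The predator equation gives dy/dt > 0 only when x > 0.57/0.00847 = 67.3.
Without the predator, x → K = 201. Since 201 > 67.3, the predator can invade and persist.

Threshold x = 67.3; K > 67.3, so yes, the predator persists.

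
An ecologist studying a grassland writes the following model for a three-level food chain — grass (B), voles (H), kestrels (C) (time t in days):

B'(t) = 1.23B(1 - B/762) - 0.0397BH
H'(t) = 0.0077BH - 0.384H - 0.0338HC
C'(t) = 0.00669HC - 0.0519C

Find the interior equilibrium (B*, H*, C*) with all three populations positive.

B* ≈ 571, H* ≈ 7.76, C* ≈ 119

From dC/dt = 0: 0.00669H* = 0.0519, so H* = 7.76.
From dB/dt = 0: 1.23(1 - B*/762) = 0.0397·7.76, giving B* = 762·(1 - 0.25) = 571.
From dH/dt = 0: 0.0077·571 - 0.384 = 0.0338C*, so C* = 4.01/0.0338 = 119.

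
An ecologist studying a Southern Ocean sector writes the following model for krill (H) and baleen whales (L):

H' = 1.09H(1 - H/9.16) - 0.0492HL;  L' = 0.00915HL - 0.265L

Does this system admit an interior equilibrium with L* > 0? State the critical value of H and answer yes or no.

Threshold H = 29; K < 29, so no, the predator goes extinct.

The predator equation gives dL/dt > 0 only when H > 0.265/0.00915 = 29.
Without the predator, H → K = 9.16. Since 9.16 < 29, the predator cannot invade.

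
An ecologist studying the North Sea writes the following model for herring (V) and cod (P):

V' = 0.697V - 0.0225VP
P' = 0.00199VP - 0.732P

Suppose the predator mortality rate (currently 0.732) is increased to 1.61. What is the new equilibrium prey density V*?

At the interior fixed point, setting dP/dt = 0 with P > 0 fixes V* = (predator death rate)/(VP coefficient) — independent of the other coefficients.
With the change, V* = 1.61/0.00199 = 809; it rises from 368.

V* ≈ 809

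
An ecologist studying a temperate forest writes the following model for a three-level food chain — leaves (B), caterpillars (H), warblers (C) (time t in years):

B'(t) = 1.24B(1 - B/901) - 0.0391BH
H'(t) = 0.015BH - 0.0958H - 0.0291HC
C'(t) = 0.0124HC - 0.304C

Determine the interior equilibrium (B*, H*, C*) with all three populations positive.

From dC/dt = 0: 0.0124H* = 0.304, so H* = 24.5.
From dB/dt = 0: 1.24(1 - B*/901) = 0.0391·24.5, giving B* = 901·(1 - 0.773) = 204.
From dH/dt = 0: 0.015·204 - 0.0958 = 0.0291C*, so C* = 2.97/0.0291 = 102.

B* ≈ 204, H* ≈ 24.5, C* ≈ 102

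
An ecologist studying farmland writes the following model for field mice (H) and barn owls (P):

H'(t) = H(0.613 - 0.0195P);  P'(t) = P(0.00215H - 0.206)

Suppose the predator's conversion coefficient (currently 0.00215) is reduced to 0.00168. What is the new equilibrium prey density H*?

At the interior fixed point, setting dP/dt = 0 with P > 0 fixes H* = (predator death rate)/(HP coefficient) — independent of the other coefficients.
With the change, H* = 0.206/0.00168 = 123; it rises from 95.8.

H* ≈ 123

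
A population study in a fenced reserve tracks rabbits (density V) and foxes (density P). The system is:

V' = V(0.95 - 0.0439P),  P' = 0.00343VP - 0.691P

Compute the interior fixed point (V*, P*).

Set dP/dt = 0 with P > 0: 0.00343V - 0.691 = 0, so V* = 0.691/0.00343 = 201.
Set dV/dt = 0 with V > 0: 0.95 - 0.0439P = 0, so P* = 0.95/0.0439 = 21.6.

V* ≈ 201, P* ≈ 21.6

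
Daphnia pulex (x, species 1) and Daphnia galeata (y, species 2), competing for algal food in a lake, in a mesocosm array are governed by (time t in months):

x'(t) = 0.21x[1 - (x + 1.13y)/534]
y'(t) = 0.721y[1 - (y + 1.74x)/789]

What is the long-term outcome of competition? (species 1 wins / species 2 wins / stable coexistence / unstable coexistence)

unstable coexistence (outcome depends on initial conditions)

Compare the nullcline intercepts: K1/α12 = 534/1.13 = 473 < K2 = 789; K2/α21 = 789/1.74 = 453 < K1 = 534.
Since both are reversed, neither can invade when rare; the interior point is a saddle.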